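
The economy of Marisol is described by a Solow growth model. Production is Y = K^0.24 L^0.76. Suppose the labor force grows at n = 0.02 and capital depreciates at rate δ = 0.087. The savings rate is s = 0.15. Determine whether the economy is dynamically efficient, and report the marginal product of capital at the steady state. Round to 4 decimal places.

Capital per worker breaks even when investment replaces (n + δ)·k; here n + δ = 0.107.
Steady-state k*: s·k^0.24 = 0.107·k gives k* = (0.15/0.107)^(1/0.76) ≈ 1.5597.
MPK = 0.24·1.5597^(-0.76) ≈ 0.1712.
MPK > n+δ = 0.107, so the economy is dynamically efficient (under-saving).

dynamically efficient; MPK ≈ 0.1712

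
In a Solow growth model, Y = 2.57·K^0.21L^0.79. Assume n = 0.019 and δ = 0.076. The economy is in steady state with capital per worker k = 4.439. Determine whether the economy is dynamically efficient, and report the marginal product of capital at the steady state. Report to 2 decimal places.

dynamically efficient; MPK ≈ 0.17

Break-even investment rate: n + δ = 0.019 + 0.076 = 0.095.
MPK = 0.21·2.57·k^(0.21−1) = 0.21·2.57·4.439^(-0.79) ≈ 0.1663.
MPK > 0.095, so the economy is dynamically efficient (under-saving).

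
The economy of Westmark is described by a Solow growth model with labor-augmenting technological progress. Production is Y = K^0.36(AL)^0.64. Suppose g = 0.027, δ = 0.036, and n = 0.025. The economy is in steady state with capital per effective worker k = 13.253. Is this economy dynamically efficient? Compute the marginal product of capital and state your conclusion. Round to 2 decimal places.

dynamically inefficient; MPK ≈ 0.07

The effective depreciation rate is n + g + δ = 0.025 + 0.027 + 0.036 = 0.088.
MPK = 0.36·k^(0.36−1) = 0.36·13.253^(-0.64) ≈ 0.0689.
MPK < 0.088, so the economy is dynamically inefficient (over-saving).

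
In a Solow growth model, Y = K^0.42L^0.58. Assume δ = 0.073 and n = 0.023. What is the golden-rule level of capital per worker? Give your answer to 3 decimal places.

k_gold ≈ 12.739

The effective depreciation rate is n + δ = 0.023 + 0.073 = 0.096.
Maximizing c = f(k) − (n+δ)·k gives f'(k) = n+δ, i.e. 0.42·k^(0.42−1) = 0.096, so k_gold = (0.42/0.096)^(1/0.58) ≈ 12.7390.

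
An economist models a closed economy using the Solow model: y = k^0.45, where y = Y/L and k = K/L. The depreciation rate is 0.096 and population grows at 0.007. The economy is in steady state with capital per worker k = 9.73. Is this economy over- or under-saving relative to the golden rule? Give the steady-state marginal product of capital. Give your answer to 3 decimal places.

Capital per worker breaks even when investment replaces (n + δ)·k; here n + δ = 0.103.
MPK = 0.45·k^(0.45−1) = 0.45·9.73^(-0.55) ≈ 0.1288.
MPK > 0.103, so the economy is dynamically efficient (under-saving).

under-saving; MPK ≈ 0.129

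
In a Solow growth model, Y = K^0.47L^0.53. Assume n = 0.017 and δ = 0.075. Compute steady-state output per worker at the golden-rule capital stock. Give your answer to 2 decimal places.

y_gold ≈ 4.25

n + δ = 0.017 + 0.075 = 0.092.
Setting f'(k) = n+δ gives 0.47·k^(0.47−1) = 0.092, hence k_gold = (0.47/0.092)^(1/0.53) ≈ 21.6987.
Output: y_gold = k_gold^0.47 = 21.6987^0.47 ≈ 4.2474.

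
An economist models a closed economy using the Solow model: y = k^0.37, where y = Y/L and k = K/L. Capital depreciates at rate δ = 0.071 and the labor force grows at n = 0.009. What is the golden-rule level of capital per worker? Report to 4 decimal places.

k_gold ≈ 11.3693

Break-even investment rate: n + δ = 0.009 + 0.071 = 0.08.
Maximizing c = f(k) − (n+δ)·k gives f'(k) = n+δ, i.e. 0.37·k^(0.37−1) = 0.08, so k_gold = (0.37/0.08)^(1/0.63) ≈ 11.3693.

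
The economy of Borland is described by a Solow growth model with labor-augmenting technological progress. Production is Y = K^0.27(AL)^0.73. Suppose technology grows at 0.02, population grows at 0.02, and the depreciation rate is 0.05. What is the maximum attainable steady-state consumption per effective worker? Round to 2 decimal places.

n + g + δ = 0.02 + 0.02 + 0.05 = 0.09.
Golden rule sets MPK = n+g+δ: 0.27·k^(0.27−1) = 0.09, so k_gold = (0.27/0.09)^(1/0.73) ≈ 4.5039.
y_gold = 4.5039^0.27 ≈ 1.5013.
c_gold = y_gold − (n+g+δ)·k_gold = 1.5013 − 0.09·4.5039 ≈ 1.0960.

c_gold ≈ 1.10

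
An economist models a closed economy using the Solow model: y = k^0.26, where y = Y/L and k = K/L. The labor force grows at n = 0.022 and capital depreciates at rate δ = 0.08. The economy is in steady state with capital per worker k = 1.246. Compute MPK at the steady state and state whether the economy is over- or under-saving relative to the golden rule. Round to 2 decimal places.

n + δ = 0.022 + 0.08 = 0.102.
MPK = 0.26·k^(0.26−1) = 0.26·1.246^(-0.74) ≈ 0.2209.
MPK > 0.102, so the economy is dynamically efficient (under-saving).

under-saving; MPK ≈ 0.22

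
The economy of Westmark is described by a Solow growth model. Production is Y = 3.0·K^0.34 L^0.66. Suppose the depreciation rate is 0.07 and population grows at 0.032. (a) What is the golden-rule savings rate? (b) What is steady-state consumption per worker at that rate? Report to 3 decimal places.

Capital per worker breaks even when investment replaces (n + δ)·k; here n + δ = 0.102.
For Cobb-Douglas, s_gold equals capital's share: s_gold = 0.34.
At the golden rule the marginal product of capital equals n+δ: 0.34·3.0·k^(0.34−1) = 0.102. Solving, k_gold = (0.34·3.0/0.102)^(1/0.66) ≈ 32.7455.
y_gold = 3.0·32.7455^0.34 ≈ 9.8236; c_gold = (1−0.34)·y_gold ≈ 6.4836.

(a) s_gold = 0.340; (b) c_gold ≈ 6.484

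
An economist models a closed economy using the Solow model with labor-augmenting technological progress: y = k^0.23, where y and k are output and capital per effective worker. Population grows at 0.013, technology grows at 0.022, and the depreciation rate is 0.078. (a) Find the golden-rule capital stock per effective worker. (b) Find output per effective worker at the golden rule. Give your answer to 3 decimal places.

(a) k_gold ≈ 2.517; (b) y_gold ≈ 1.236

The effective depreciation rate is n + g + δ = 0.013 + 0.022 + 0.078 = 0.113.
At the golden rule the marginal product of capital equals n+g+δ: 0.23·k^(0.23−1) = 0.113. Solving, k_gold = (0.23/0.113)^(1/0.77) ≈ 2.5168.
y_gold = 2.5168^0.23 ≈ 1.2365.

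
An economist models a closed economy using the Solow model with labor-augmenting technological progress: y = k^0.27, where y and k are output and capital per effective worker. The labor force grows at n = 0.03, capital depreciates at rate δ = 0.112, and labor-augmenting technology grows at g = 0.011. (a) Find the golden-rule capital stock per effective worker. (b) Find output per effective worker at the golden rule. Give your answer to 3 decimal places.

Capital per effective worker breaks even when investment replaces (n + g + δ)·k; here n + g + δ = 0.153.
At the golden rule the marginal product of capital equals n+g+δ: 0.27·k^(0.27−1) = 0.153. Solving, k_gold = (0.27/0.153)^(1/0.73) ≈ 2.1772.
y_gold = 2.1772^0.27 ≈ 1.2338.

(a) k_gold ≈ 2.177; (b) y_gold ≈ 1.234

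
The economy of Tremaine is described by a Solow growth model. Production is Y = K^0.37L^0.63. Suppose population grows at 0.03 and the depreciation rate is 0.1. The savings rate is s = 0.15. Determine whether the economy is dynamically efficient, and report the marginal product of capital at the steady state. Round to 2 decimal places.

dynamically efficient; MPK ≈ 0.32

Capital per worker breaks even when investment replaces (n + δ)·k; here n + δ = 0.13.
Steady-state k*: s·k^0.37 = 0.13·k gives k* = (0.15/0.13)^(1/0.63) ≈ 1.2550.
MPK = 0.37·1.2550^(-0.63) ≈ 0.3207.
MPK > n+δ = 0.13, so the economy is dynamically efficient (under-saving).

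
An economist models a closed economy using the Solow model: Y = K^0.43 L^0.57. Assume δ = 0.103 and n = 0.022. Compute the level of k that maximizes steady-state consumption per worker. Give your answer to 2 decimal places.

The effective depreciation rate is n + δ = 0.022 + 0.103 = 0.125.
Maximizing c = f(k) − (n+δ)·k gives f'(k) = n+δ, i.e. 0.43·k^(0.43−1) = 0.125, so k_gold = (0.43/0.125)^(1/0.57) ≈ 8.7364.

k_gold ≈ 8.74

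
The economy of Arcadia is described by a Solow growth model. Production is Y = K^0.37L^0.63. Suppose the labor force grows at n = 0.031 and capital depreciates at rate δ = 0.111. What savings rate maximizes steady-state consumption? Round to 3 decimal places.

s_gold = 0.370

The effective depreciation rate is n + δ = 0.031 + 0.111 = 0.142.
At the golden rule MPK = n+δ, and in any Cobb-Douglas steady state s = (n+δ)·k/y = MPK·k/y = capital's share 0.37.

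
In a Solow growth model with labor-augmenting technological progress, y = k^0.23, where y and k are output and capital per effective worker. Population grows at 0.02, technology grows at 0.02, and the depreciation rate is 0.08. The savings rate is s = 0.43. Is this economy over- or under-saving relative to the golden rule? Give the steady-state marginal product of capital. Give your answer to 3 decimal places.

over-saving; MPK ≈ 0.064

The effective depreciation rate is n + g + δ = 0.02 + 0.02 + 0.08 = 0.12.
Steady-state k*: s·k^0.23 = 0.12·k gives k* = (0.43/0.12)^(1/0.77) ≈ 5.2463.
MPK = 0.23·5.2463^(-0.77) ≈ 0.0642.
MPK < n+g+δ = 0.12, so the economy is dynamically inefficient (over-saving).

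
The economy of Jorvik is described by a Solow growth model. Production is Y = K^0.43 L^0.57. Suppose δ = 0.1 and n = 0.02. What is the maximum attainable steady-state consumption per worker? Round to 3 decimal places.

c_gold ≈ 1.493

Break-even investment rate: n + δ = 0.02 + 0.1 = 0.12.
Setting f'(k) = n+δ gives 0.43·k^(0.43−1) = 0.12, hence k_gold = (0.43/0.12)^(1/0.57) ≈ 9.3850.
y_gold = 9.3850^0.43 ≈ 2.6191.
c_gold = y_gold − (n+δ)·k_gold = 2.6191 − 0.12·9.3850 ≈ 1.4929.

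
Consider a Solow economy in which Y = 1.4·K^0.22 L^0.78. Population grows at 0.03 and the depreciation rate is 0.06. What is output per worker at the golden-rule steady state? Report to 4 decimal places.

Break-even investment rate: n + δ = 0.03 + 0.06 = 0.09.
Golden rule sets MPK = n+δ: 0.22·1.4·k^(0.22−1) = 0.09, so k_gold = (0.22·1.4/0.09)^(1/0.78) ≈ 4.8418.
Output: y_gold = 1.4·k_gold^0.22 = 1.4·4.8418^0.22 ≈ 1.9808.

y_gold ≈ 1.9808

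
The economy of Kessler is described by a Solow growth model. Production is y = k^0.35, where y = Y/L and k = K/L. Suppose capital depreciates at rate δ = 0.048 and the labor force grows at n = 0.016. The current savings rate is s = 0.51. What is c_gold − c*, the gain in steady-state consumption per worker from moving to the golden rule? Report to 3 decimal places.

Δc ≈ 0.125

The effective depreciation rate is n + δ = 0.016 + 0.048 = 0.064.
Current steady state (s = 0.51): k* = (0.51/0.064)^(1/0.65) ≈ 24.3643, y* = 24.3643^0.35 ≈ 3.0575, c* = (1−0.51)·3.0575 ≈ 1.4982.
Golden rule sets MPK = n+δ: 0.35·k^(0.35−1) = 0.064, so k_gold = (0.35/0.064)^(1/0.65) ≈ 13.6525.
y_gold = 13.6525^0.35 ≈ 2.4965, c_gold = y_gold − 0.064·k_gold ≈ 1.6227.
Gain: Δc = 1.6227 − 1.4982 ≈ 0.1245.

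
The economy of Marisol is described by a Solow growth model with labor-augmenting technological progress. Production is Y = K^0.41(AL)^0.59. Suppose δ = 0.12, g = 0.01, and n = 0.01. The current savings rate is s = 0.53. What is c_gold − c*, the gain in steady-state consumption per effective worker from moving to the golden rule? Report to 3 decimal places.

The effective depreciation rate is n + g + δ = 0.01 + 0.01 + 0.12 = 0.14.
Current steady state (s = 0.53): k* = (0.53/0.14)^(1/0.59) ≈ 9.5480, y* = 9.5480^0.41 ≈ 2.5221, c* = (1−0.53)·2.5221 ≈ 1.1854.
At the golden rule the marginal product of capital equals n+g+δ: 0.41·k^(0.41−1) = 0.14. Solving, k_gold = (0.41/0.14)^(1/0.59) ≈ 6.1793.
y_gold = 6.1793^0.41 ≈ 2.1100, c_gold = y_gold − 0.14·k_gold ≈ 1.2449.
Gain: Δc = 1.2449 − 1.1854 ≈ 0.0595.

Δc ≈ 0.060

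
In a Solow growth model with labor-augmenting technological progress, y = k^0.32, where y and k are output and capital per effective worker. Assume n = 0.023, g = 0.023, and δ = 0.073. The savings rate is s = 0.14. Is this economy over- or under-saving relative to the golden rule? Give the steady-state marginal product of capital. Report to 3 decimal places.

under-saving; MPK ≈ 0.272

The effective depreciation rate is n + g + δ = 0.023 + 0.023 + 0.073 = 0.119.
Steady-state k*: s·k^0.32 = 0.119·k gives k* = (0.14/0.119)^(1/0.68) ≈ 1.2700.
MPK = 0.32·1.2700^(-0.68) ≈ 0.2720.
MPK > n+g+δ = 0.119, so the economy is dynamically efficient (under-saving).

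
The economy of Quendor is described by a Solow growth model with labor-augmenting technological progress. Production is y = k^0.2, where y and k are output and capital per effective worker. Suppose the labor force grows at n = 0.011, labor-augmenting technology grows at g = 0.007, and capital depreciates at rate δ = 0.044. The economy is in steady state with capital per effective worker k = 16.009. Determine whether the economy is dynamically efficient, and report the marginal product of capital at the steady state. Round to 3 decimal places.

The effective depreciation rate is n + g + δ = 0.011 + 0.007 + 0.044 = 0.062.
MPK = 0.2·k^(0.2−1) = 0.2·16.009^(-0.8) ≈ 0.0218.
MPK < 0.062, so the economy is dynamically inefficient (over-saving).

dynamically inefficient; MPK ≈ 0.022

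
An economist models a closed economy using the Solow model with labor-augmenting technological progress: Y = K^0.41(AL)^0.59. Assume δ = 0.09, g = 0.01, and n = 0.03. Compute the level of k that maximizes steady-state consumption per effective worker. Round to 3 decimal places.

k_gold ≈ 7.006

The effective depreciation rate is n + g + δ = 0.03 + 0.01 + 0.09 = 0.13.
At the golden rule the marginal product of capital equals n+g+δ: 0.41·k^(0.41−1) = 0.13. Solving, k_gold = (0.41/0.13)^(1/0.59) ≈ 7.0064.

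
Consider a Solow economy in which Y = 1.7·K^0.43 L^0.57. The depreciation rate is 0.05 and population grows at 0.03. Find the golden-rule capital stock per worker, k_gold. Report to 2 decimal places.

n + δ = 0.03 + 0.05 = 0.08.
Golden rule sets MPK = n+δ: 0.43·1.7·k^(0.43−1) = 0.08, so k_gold = (0.43·1.7/0.08)^(1/0.57) ≈ 48.4911.

k_gold ≈ 48.49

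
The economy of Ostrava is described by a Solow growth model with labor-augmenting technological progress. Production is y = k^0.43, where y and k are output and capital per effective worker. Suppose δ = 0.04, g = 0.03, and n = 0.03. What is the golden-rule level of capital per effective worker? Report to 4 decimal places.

k_gold ≈ 12.9225

n + g + δ = 0.03 + 0.03 + 0.04 = 0.1.
Golden rule sets MPK = n+g+δ: 0.43·k^(0.43−1) = 0.1, so k_gold = (0.43/0.1)^(1/0.57) ≈ 12.9225.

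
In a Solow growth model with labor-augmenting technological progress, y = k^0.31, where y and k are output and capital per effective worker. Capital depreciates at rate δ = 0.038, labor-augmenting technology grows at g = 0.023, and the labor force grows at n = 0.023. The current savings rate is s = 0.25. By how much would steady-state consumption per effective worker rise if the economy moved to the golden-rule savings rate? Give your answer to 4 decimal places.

Δc ≈ 0.0163

The effective depreciation rate is n + g + δ = 0.023 + 0.023 + 0.038 = 0.084.
Current steady state (s = 0.25): k* = (0.25/0.084)^(1/0.69) ≈ 4.8581, y* = 4.8581^0.31 ≈ 1.6323, c* = (1−0.25)·1.6323 ≈ 1.2242.
Maximizing c = f(k) − (n+g+δ)·k gives f'(k) = n+g+δ, i.e. 0.31·k^(0.31−1) = 0.084, so k_gold = (0.31/0.084)^(1/0.69) ≈ 6.6353.
y_gold = 6.6353^0.31 ≈ 1.7979, c_gold = y_gold − 0.084·k_gold ≈ 1.2406.
Gain: Δc = 1.2406 − 1.2242 ≈ 0.0163.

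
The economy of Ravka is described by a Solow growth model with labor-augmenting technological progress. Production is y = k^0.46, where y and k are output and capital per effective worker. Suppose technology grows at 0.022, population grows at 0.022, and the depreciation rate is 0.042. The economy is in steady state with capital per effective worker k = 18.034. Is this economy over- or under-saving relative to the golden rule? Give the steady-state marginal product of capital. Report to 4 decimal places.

under-saving; MPK ≈ 0.0965

n + g + δ = 0.022 + 0.022 + 0.042 = 0.086.
MPK = 0.46·k^(0.46−1) = 0.46·18.034^(-0.54) ≈ 0.0965.
MPK > 0.086, so the economy is dynamically efficient (under-saving).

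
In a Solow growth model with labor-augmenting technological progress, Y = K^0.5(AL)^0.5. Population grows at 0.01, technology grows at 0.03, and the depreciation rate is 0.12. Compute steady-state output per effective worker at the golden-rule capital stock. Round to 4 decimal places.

The effective depreciation rate is n + g + δ = 0.01 + 0.03 + 0.12 = 0.16.
Setting f'(k) = n+g+δ gives 0.5·k^(0.5−1) = 0.16, hence k_gold = (0.5/0.16)^(1/0.5) ≈ 9.7656.
Output: y_gold = k_gold^0.5 = 9.7656^0.5 ≈ 3.1250.

y_gold ≈ 3.1250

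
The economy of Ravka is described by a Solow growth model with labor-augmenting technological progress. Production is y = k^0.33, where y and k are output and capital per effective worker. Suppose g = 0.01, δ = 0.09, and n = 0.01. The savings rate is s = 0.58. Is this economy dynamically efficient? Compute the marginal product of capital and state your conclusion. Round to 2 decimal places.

dynamically inefficient; MPK ≈ 0.06

Break-even investment rate: n + g + δ = 0.01 + 0.01 + 0.09 = 0.11.
Steady-state k*: s·k^0.33 = 0.11·k gives k* = (0.58/0.11)^(1/0.67) ≈ 11.9582.
MPK = 0.33·11.9582^(-0.67) ≈ 0.0626.
MPK < n+g+δ = 0.11, so the economy is dynamically inefficient (over-saving).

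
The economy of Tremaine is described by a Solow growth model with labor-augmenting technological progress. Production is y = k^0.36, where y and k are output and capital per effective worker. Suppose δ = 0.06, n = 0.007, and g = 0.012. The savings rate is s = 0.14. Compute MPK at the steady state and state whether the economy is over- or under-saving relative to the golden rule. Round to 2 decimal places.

n + g + δ = 0.007 + 0.012 + 0.06 = 0.079.
Steady-state k*: s·k^0.36 = 0.079·k gives k* = (0.14/0.079)^(1/0.64) ≈ 2.4450.
MPK = 0.36·2.4450^(-0.64) ≈ 0.2031.
MPK > n+g+δ = 0.079, so the economy is dynamically efficient (under-saving).

under-saving; MPK ≈ 0.20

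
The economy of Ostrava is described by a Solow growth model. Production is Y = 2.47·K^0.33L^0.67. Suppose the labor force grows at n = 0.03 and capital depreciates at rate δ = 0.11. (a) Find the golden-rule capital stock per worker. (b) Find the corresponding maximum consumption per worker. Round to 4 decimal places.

(a) k_gold ≈ 13.8648; (b) c_gold ≈ 3.9410

Capital per worker breaks even when investment replaces (n + δ)·k; here n + δ = 0.14.
At the golden rule the marginal product of capital equals n+δ: 0.33·2.47·k^(0.33−1) = 0.14. Solving, k_gold = (0.33·2.47/0.14)^(1/0.67) ≈ 13.8648.
y_gold = 2.47·13.8648^0.33 ≈ 5.8821; c_gold = y_gold − 0.14·k_gold ≈ 3.9410.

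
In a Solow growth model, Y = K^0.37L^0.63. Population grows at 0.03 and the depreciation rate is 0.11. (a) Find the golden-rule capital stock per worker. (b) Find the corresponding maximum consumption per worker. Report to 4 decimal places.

n + δ = 0.03 + 0.11 = 0.14.
At the golden rule the marginal product of capital equals n+δ: 0.37·k^(0.37−1) = 0.14. Solving, k_gold = (0.37/0.14)^(1/0.63) ≈ 4.6769.
y_gold = 4.6769^0.37 ≈ 1.7696; c_gold = y_gold − 0.14·k_gold ≈ 1.1149.

(a) k_gold ≈ 4.6769; (b) c_gold ≈ 1.1149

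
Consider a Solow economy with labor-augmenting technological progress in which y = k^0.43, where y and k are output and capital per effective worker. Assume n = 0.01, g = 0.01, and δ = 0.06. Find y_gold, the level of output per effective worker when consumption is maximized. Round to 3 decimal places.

y_gold ≈ 3.556

n + g + δ = 0.01 + 0.01 + 0.06 = 0.08.
At the golden rule the marginal product of capital equals n+g+δ: 0.43·k^(0.43−1) = 0.08. Solving, k_gold = (0.43/0.08)^(1/0.57) ≈ 19.1146.
Output: y_gold = k_gold^0.43 = 19.1146^0.43 ≈ 3.5562.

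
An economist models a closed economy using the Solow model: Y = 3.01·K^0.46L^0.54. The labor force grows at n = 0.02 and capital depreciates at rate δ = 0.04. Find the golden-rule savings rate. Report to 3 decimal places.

s_gold = 0.460

The effective depreciation rate is n + δ = 0.02 + 0.04 = 0.06.
At the golden rule MPK = n+δ, and in any Cobb-Douglas steady state s = (n+δ)·k/y = MPK·k/y = capital's share 0.46.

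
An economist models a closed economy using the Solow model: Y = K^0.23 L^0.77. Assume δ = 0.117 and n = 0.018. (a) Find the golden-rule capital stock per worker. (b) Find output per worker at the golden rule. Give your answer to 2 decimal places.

Capital per worker breaks even when investment replaces (n + δ)·k; here n + δ = 0.135.
Golden rule sets MPK = n+δ: 0.23·k^(0.23−1) = 0.135, so k_gold = (0.23/0.135)^(1/0.77) ≈ 1.9976.
y_gold = 1.9976^0.23 ≈ 1.1725.

(a) k_gold ≈ 2.00; (b) y_gold ≈ 1.17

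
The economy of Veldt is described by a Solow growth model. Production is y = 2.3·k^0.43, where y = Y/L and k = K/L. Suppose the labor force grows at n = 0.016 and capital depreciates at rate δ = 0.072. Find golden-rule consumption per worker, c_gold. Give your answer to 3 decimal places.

n + δ = 0.016 + 0.072 = 0.088.
Golden rule sets MPK = n+δ: 0.43·2.3·k^(0.43−1) = 0.088, so k_gold = (0.43·2.3/0.088)^(1/0.57) ≈ 69.7200.
y_gold = 2.3·69.7200^0.43 ≈ 14.2683.
c_gold = y_gold − (n+δ)·k_gold = 14.2683 − 0.088·69.7200 ≈ 8.1329.

c_gold ≈ 8.133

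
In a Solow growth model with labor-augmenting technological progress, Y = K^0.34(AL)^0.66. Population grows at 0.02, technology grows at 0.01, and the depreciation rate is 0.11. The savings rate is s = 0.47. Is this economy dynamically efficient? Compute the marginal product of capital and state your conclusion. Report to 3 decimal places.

dynamically inefficient; MPK ≈ 0.101

The effective depreciation rate is n + g + δ = 0.02 + 0.01 + 0.11 = 0.14.
Steady-state k*: s·k^0.34 = 0.14·k gives k* = (0.47/0.14)^(1/0.66) ≈ 6.2650.
MPK = 0.34·6.2650^(-0.66) ≈ 0.1013.
MPK < n+g+δ = 0.14, so the economy is dynamically inefficient (over-saving).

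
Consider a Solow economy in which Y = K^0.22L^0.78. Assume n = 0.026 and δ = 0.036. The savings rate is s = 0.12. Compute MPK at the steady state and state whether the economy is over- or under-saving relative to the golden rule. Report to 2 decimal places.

Capital per worker breaks even when investment replaces (n + δ)·k; here n + δ = 0.062.
Steady-state k*: s·k^0.22 = 0.062·k gives k* = (0.12/0.062)^(1/0.78) ≈ 2.3317.
MPK = 0.22·2.3317^(-0.78) ≈ 0.1137.
MPK > n+δ = 0.062, so the economy is dynamically efficient (under-saving).

under-saving; MPK ≈ 0.11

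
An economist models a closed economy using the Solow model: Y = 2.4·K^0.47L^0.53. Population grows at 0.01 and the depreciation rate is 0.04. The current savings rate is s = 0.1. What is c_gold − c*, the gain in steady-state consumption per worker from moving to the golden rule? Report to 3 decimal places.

Break-even investment rate: n + δ = 0.01 + 0.04 = 0.05.
Current steady state (s = 0.1): k* = (0.1·2.4/0.05)^(1/0.53) ≈ 19.2913, y* = 2.4·19.2913^0.47 ≈ 9.6456, c* = (1−0.1)·9.6456 ≈ 8.6811.
Golden rule sets MPK = n+δ: 0.47·2.4·k^(0.47−1) = 0.05, so k_gold = (0.47·2.4/0.05)^(1/0.53) ≈ 357.6597.
y_gold = 2.4·357.6597^0.47 ≈ 38.0489, c_gold = y_gold − 0.05·k_gold ≈ 20.1659.
Gain: Δc = 20.1659 − 8.6811 ≈ 11.4848.

Δc ≈ 11.485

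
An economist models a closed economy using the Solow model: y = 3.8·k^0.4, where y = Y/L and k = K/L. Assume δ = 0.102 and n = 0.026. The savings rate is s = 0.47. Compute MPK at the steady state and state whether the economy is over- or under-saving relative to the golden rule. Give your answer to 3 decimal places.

n + δ = 0.026 + 0.102 = 0.128.
Steady-state k*: s·A·k^0.4 = 0.128·k gives k* = (0.47·3.8/0.128)^(1/0.6) ≈ 80.8697.
MPK = 0.4·3.8·80.8697^(-0.6) ≈ 0.1089.
MPK < n+δ = 0.128, so the economy is dynamically inefficient (over-saving).

over-saving; MPK ≈ 0.109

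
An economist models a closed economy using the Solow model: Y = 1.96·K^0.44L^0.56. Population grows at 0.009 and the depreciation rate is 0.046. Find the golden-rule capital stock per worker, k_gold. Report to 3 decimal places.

n + δ = 0.009 + 0.046 = 0.055.
Golden rule sets MPK = n+δ: 0.44·1.96·k^(0.44−1) = 0.055, so k_gold = (0.44·1.96/0.055)^(1/0.56) ≈ 136.3159.

k_gold ≈ 136.316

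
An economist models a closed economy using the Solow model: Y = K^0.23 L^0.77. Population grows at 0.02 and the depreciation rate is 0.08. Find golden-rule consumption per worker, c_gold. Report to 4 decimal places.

c_gold ≈ 0.9875

n + δ = 0.02 + 0.08 = 0.1.
Setting f'(k) = n+δ gives 0.23·k^(0.23−1) = 0.1, hence k_gold = (0.23/0.1)^(1/0.77) ≈ 2.9497.
y_gold = 2.9497^0.23 ≈ 1.2825.
c_gold = y_gold − (n+δ)·k_gold = 1.2825 − 0.1·2.9497 ≈ 0.9875.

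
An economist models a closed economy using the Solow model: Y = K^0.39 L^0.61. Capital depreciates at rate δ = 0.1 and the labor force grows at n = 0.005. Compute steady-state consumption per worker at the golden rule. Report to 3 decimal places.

c_gold ≈ 1.411

n + δ = 0.005 + 0.1 = 0.105.
Maximizing c = f(k) − (n+δ)·k gives f'(k) = n+δ, i.e. 0.39·k^(0.39−1) = 0.105, so k_gold = (0.39/0.105)^(1/0.61) ≈ 8.5945.
y_gold = 8.5945^0.39 ≈ 2.3139.
c_gold = y_gold − (n+δ)·k_gold = 2.3139 − 0.105·8.5945 ≈ 1.4115.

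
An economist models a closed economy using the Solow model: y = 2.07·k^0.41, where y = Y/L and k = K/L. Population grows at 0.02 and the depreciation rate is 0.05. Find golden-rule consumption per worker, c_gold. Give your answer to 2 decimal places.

c_gold ≈ 6.92

Break-even investment rate: n + δ = 0.02 + 0.05 = 0.07.
Maximizing c = f(k) − (n+δ)·k gives f'(k) = n+δ, i.e. 0.41·2.07·k^(0.41−1) = 0.07, so k_gold = (0.41·2.07/0.07)^(1/0.59) ≈ 68.6602.
y_gold = 2.07·68.6602^0.41 ≈ 11.7225.
c_gold = y_gold − (n+δ)·k_gold = 11.7225 − 0.07·68.6602 ≈ 6.9163.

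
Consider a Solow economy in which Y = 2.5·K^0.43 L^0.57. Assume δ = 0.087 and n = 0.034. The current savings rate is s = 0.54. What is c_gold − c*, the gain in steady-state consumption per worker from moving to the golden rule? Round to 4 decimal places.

Δc ≈ 0.3086

Capital per worker breaks even when investment replaces (n + δ)·k; here n + δ = 0.121.
Current steady state (s = 0.54): k* = (0.54·2.5/0.121)^(1/0.57) ≈ 68.8342, y* = 2.5·68.8342^0.43 ≈ 15.4240, c* = (1−0.54)·15.4240 ≈ 7.0950.
At the golden rule the marginal product of capital equals n+δ: 0.43·2.5·k^(0.43−1) = 0.121. Solving, k_gold = (0.43·2.5/0.121)^(1/0.57) ≈ 46.1584.
y_gold = 2.5·46.1584^0.43 ≈ 12.9888, c_gold = y_gold − 0.121·k_gold ≈ 7.4036.
Gain: Δc = 7.4036 − 7.0950 ≈ 0.3086.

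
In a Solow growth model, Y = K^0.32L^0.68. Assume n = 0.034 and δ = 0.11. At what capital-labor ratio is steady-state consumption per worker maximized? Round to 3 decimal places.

k_gold ≈ 3.236

n + δ = 0.034 + 0.11 = 0.144.
Golden rule sets MPK = n+δ: 0.32·k^(0.32−1) = 0.144, so k_gold = (0.32/0.144)^(1/0.68) ≈ 3.2358.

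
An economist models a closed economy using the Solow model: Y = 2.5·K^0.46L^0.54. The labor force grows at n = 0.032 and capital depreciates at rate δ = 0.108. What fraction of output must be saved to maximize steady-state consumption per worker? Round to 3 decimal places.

Capital per worker breaks even when investment replaces (n + δ)·k; here n + δ = 0.14.
At the golden rule MPK = n+δ, and in any Cobb-Douglas steady state s = (n+δ)·k/y = MPK·k/y = capital's share 0.46.

s_gold = 0.460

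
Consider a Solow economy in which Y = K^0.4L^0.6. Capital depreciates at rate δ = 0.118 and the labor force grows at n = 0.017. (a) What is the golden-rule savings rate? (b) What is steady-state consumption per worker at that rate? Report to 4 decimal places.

Capital per worker breaks even when investment replaces (n + δ)·k; here n + δ = 0.135.
For Cobb-Douglas, s_gold equals capital's share: s_gold = 0.4.
Setting f'(k) = n+δ gives 0.4·k^(0.4−1) = 0.135, hence k_gold = (0.4/0.135)^(1/0.6) ≈ 6.1124.
y_gold = 6.1124^0.4 ≈ 2.0629; c_gold = (1−0.4)·y_gold ≈ 1.2378.

(a) s_gold = 0.4000; (b) c_gold ≈ 1.2378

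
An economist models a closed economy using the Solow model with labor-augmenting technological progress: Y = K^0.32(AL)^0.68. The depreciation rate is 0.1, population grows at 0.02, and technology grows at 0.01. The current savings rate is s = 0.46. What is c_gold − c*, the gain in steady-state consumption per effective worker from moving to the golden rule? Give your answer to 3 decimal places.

The effective depreciation rate is n + g + δ = 0.02 + 0.01 + 0.1 = 0.13.
Current steady state (s = 0.46): k* = (0.46/0.13)^(1/0.68) ≈ 6.4133, y* = 6.4133^0.32 ≈ 1.8124, c* = (1−0.46)·1.8124 ≈ 0.9787.
Setting f'(k) = n+g+δ gives 0.32·k^(0.32−1) = 0.13, hence k_gold = (0.32/0.13)^(1/0.68) ≈ 3.7610.
y_gold = 3.7610^0.32 ≈ 1.5279, c_gold = y_gold − 0.13·k_gold ≈ 1.0390.
Gain: Δc = 1.0390 − 0.9787 ≈ 0.0603.

Δc ≈ 0.060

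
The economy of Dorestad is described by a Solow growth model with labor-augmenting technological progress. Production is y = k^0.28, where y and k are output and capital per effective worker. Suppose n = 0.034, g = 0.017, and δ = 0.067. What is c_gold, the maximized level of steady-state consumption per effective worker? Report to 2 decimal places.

Break-even investment rate: n + g + δ = 0.034 + 0.017 + 0.067 = 0.118.
Setting f'(k) = n+g+δ gives 0.28·k^(0.28−1) = 0.118, hence k_gold = (0.28/0.118)^(1/0.72) ≈ 3.3206.
y_gold = 3.3206^0.28 ≈ 1.3994.
c_gold = y_gold − (n+g+δ)·k_gold = 1.3994 − 0.118·3.3206 ≈ 1.0076.

c_gold ≈ 1.01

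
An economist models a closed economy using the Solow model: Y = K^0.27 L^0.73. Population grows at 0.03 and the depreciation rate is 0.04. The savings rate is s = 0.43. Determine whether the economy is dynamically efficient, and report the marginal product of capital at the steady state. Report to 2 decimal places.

dynamically inefficient; MPK ≈ 0.04

The effective depreciation rate is n + δ = 0.03 + 0.04 = 0.07.
Steady-state k*: s·k^0.27 = 0.07·k gives k* = (0.43/0.07)^(1/0.73) ≈ 12.0215.
MPK = 0.27·12.0215^(-0.73) ≈ 0.0440.
MPK < n+δ = 0.07, so the economy is dynamically inefficient (over-saving).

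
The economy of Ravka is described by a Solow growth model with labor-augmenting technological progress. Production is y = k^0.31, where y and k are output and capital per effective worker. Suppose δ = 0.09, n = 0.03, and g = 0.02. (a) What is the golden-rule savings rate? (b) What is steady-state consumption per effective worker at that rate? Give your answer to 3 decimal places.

The effective depreciation rate is n + g + δ = 0.03 + 0.02 + 0.09 = 0.14.
For Cobb-Douglas, s_gold equals capital's share: s_gold = 0.31.
At the golden rule the marginal product of capital equals n+g+δ: 0.31·k^(0.31−1) = 0.14. Solving, k_gold = (0.31/0.14)^(1/0.69) ≈ 3.1647.
y_gold = 3.1647^0.31 ≈ 1.4292; c_gold = (1−0.31)·y_gold ≈ 0.9862.

(a) s_gold = 0.310; (b) c_gold ≈ 0.986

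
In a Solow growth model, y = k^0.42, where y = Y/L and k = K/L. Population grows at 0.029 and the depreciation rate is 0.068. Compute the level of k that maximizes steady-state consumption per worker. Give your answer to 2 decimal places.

The effective depreciation rate is n + δ = 0.029 + 0.068 = 0.097.
Golden rule sets MPK = n+δ: 0.42·k^(0.42−1) = 0.097, so k_gold = (0.42/0.097)^(1/0.58) ≈ 12.5134.

k_gold ≈ 12.51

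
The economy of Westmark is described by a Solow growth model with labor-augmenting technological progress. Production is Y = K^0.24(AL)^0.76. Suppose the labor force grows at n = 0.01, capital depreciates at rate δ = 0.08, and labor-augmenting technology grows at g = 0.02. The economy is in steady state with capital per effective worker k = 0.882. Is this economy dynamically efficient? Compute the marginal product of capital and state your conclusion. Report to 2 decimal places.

dynamically efficient; MPK ≈ 0.26

Break-even investment rate: n + g + δ = 0.01 + 0.02 + 0.08 = 0.11.
MPK = 0.24·k^(0.24−1) = 0.24·0.882^(-0.76) ≈ 0.2640.
MPK > 0.11, so the economy is dynamically efficient (under-saving).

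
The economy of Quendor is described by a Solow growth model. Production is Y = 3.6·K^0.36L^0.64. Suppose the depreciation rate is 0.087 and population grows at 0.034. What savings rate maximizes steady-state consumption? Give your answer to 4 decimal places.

Capital per worker breaks even when investment replaces (n + δ)·k; here n + δ = 0.121.
At the golden rule MPK = n+δ, and in any Cobb-Douglas steady state s = (n+δ)·k/y = MPK·k/y = capital's share 0.36.

s_gold = 0.3600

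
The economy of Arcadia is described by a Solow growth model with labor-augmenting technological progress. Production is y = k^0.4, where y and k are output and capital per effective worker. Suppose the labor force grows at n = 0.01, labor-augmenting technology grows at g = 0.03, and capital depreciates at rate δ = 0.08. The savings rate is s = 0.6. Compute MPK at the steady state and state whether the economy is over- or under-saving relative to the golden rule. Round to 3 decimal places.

n + g + δ = 0.01 + 0.03 + 0.08 = 0.12.
Steady-state k*: s·k^0.4 = 0.12·k gives k* = (0.6/0.12)^(1/0.6) ≈ 14.6201.
MPK = 0.4·14.6201^(-0.6) ≈ 0.0800.
MPK < n+g+δ = 0.12, so the economy is dynamically inefficient (over-saving).

over-saving; MPK ≈ 0.080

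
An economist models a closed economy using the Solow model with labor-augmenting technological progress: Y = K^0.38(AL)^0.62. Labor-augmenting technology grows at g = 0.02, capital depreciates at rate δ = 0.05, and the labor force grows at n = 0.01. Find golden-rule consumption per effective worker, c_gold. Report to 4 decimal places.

n + g + δ = 0.01 + 0.02 + 0.05 = 0.08.
Golden rule sets MPK = n+g+δ: 0.38·k^(0.38−1) = 0.08, so k_gold = (0.38/0.08)^(1/0.62) ≈ 12.3436.
y_gold = 12.3436^0.38 ≈ 2.5986.
c_gold = y_gold − (n+g+δ)·k_gold = 2.5986 − 0.08·12.3436 ≈ 1.6112.

c_gold ≈ 1.6112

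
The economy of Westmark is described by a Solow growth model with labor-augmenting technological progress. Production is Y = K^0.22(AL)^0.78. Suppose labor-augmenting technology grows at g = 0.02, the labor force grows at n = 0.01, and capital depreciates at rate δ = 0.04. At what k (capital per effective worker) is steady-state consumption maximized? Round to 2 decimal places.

k_gold ≈ 4.34

Capital per effective worker breaks even when investment replaces (n + g + δ)·k; here n + g + δ = 0.07.
Maximizing c = f(k) − (n+g+δ)·k gives f'(k) = n+g+δ, i.e. 0.22·k^(0.22−1) = 0.07, so k_gold = (0.22/0.07)^(1/0.78) ≈ 4.3411.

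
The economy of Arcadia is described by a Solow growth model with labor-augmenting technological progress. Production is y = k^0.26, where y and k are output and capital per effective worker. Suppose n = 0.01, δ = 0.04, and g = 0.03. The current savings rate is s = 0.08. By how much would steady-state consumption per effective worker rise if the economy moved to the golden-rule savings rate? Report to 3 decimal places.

The effective depreciation rate is n + g + δ = 0.01 + 0.03 + 0.04 = 0.08.
Current steady state (s = 0.08): k* = (0.08/0.08)^(1/0.74) ≈ 1.0000, y* = 1.0000^0.26 ≈ 1.0000, c* = (1−0.08)·1.0000 ≈ 0.9200.
Maximizing c = f(k) − (n+g+δ)·k gives f'(k) = n+g+δ, i.e. 0.26·k^(0.26−1) = 0.08, so k_gold = (0.26/0.08)^(1/0.74) ≈ 4.9174.
y_gold = 4.9174^0.26 ≈ 1.5130, c_gold = y_gold − 0.08·k_gold ≈ 1.1197.
Gain: Δc = 1.1197 − 0.9200 ≈ 0.1997.

Δc ≈ 0.200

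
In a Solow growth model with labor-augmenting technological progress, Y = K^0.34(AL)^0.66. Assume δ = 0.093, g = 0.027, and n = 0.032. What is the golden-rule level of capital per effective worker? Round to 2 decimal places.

k_gold ≈ 3.39

n + g + δ = 0.032 + 0.027 + 0.093 = 0.152.
Setting f'(k) = n+g+δ gives 0.34·k^(0.34−1) = 0.152, hence k_gold = (0.34/0.152)^(1/0.66) ≈ 3.3865.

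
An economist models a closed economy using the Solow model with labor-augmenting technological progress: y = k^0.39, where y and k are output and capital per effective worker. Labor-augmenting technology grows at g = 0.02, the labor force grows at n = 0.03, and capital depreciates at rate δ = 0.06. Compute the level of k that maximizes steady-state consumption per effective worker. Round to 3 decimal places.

n + g + δ = 0.03 + 0.02 + 0.06 = 0.11.
Setting f'(k) = n+g+δ gives 0.39·k^(0.39−1) = 0.11, hence k_gold = (0.39/0.11)^(1/0.61) ≈ 7.9635.

k_gold ≈ 7.963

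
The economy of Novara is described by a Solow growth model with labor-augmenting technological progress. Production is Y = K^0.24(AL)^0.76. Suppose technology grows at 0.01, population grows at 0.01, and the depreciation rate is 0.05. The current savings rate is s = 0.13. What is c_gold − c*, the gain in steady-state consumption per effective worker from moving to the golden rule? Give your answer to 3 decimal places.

Δc ≈ 0.064

Capital per effective worker breaks even when investment replaces (n + g + δ)·k; here n + g + δ = 0.07.
Current steady state (s = 0.13): k* = (0.13/0.07)^(1/0.76) ≈ 2.2581, y* = 2.2581^0.24 ≈ 1.2159, c* = (1−0.13)·1.2159 ≈ 1.0578.
At the golden rule the marginal product of capital equals n+g+δ: 0.24·k^(0.24−1) = 0.07. Solving, k_gold = (0.24/0.07)^(1/0.76) ≈ 5.0594.
y_gold = 5.0594^0.24 ≈ 1.4756, c_gold = y_gold − 0.07·k_gold ≈ 1.1215.
Gain: Δc = 1.1215 − 1.0578 ≈ 0.0637.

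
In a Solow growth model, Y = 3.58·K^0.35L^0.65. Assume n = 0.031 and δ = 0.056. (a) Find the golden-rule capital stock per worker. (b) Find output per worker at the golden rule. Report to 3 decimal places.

(a) k_gold ≈ 60.562; (b) y_gold ≈ 15.054

Capital per worker breaks even when investment replaces (n + δ)·k; here n + δ = 0.087.
At the golden rule the marginal product of capital equals n+δ: 0.35·3.58·k^(0.35−1) = 0.087. Solving, k_gold = (0.35·3.58/0.087)^(1/0.65) ≈ 60.5624.
y_gold = 3.58·60.5624^0.35 ≈ 15.0541.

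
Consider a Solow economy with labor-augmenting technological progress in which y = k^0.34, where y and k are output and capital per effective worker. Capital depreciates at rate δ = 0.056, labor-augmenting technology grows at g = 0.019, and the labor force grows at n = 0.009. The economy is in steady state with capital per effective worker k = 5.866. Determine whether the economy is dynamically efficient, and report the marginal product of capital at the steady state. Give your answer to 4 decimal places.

The effective depreciation rate is n + g + δ = 0.009 + 0.019 + 0.056 = 0.084.
MPK = 0.34·k^(0.34−1) = 0.34·5.866^(-0.66) ≈ 0.1058.
MPK > 0.084, so the economy is dynamically efficient (under-saving).

dynamically efficient; MPK ≈ 0.1058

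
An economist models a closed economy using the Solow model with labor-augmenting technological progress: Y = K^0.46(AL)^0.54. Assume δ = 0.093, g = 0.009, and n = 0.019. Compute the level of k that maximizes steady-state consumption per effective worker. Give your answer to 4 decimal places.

k_gold ≈ 11.8583

Capital per effective worker breaks even when investment replaces (n + g + δ)·k; here n + g + δ = 0.121.
At the golden rule the marginal product of capital equals n+g+δ: 0.46·k^(0.46−1) = 0.121. Solving, k_gold = (0.46/0.121)^(1/0.54) ≈ 11.8583.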